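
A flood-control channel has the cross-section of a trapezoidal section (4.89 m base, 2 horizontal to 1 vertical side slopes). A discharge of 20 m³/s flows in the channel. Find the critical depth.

y_c = 1.03 m

At critical depth, Q² T / (g A³) = 1, i.e. A³/T = Q²/g = 20²/9.81 = 40.77.
At y = 0.789 m: A³/T = 16.52 — low.
At y = 1.03 m: A³/T = 40.71 — ≈ 40.77.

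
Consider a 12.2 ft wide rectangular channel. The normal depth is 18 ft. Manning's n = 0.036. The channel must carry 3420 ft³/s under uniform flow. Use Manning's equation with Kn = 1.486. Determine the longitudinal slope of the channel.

Flow area A = b·y = 12.2 × 18 = 219.6 ft². Wetted perimeter P = b + 2y = 12.2 + 2×18 = 48.2 ft.
Hydraulic radius R = A/P = 219.6/48.2 = 4.556 ft.
From Manning's equation, S = [nQ / (1.486 A R^(2/3))]² = [0.036 × 3420 / (1.486 × 219.6 × 4.556^(2/3))]² = 0.0188.

S = 0.0188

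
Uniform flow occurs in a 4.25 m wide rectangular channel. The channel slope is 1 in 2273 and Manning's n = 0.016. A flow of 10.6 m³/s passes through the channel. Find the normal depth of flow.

Manning's equation rearranged: A R^(2/3) = nQ / (1·√S) = 0.016 × 10.6 / (√0.0004399) = 8.086.
Try y = 1.51 m: A R^(2/3) = 5.905 — too small.
Try y = 1.9 m: A R^(2/3) = 8.092 — matches.

y_n = 1.9 m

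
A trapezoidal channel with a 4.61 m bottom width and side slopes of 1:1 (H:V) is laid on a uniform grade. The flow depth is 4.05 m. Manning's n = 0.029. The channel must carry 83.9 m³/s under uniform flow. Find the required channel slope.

S = 0.0017

With bottom width b = 4.61 m and side slope z = 1: A = (b + zy)y = (4.61 + 1×4.05)×4.05 = 35.07 m²; P = b + 2y√(1+z²) = 4.61 + 2×4.05×1.414 = 16.07 m.
Hydraulic radius R = A/P = 35.07/16.07 = 2.183 m.
From Manning's equation, S = [nQ / (1 A R^(2/3))]² = [0.029 × 83.9 / (1 × 35.07 × 2.183^(2/3))]² = 0.0017.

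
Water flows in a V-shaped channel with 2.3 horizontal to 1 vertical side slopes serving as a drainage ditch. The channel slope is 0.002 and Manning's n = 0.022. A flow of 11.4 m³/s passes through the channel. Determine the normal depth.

Manning's equation rearranged: A R^(2/3) = nQ / (1·√S) = 0.022 × 11.4 / (√0.002) = 5.608.
At y = 1.96 m: A R^(2/3) = 8.229 — too large.
At y = 1.37 m: A R^(2/3) = 3.166 — too small.
At y = 1.7 m: A R^(2/3) = 5.63 — matches.

y_n = 1.7 m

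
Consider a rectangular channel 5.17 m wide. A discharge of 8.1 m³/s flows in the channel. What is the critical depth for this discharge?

y_c = 0.63 m

For a rectangular channel, critical depth y_c = (q²/g)^(1/3) where q = Q/b = 8.1/5.17 = 1.567 m²/s.
So y_c = (1.567²/9.81)^(1/3) = 0.63 m.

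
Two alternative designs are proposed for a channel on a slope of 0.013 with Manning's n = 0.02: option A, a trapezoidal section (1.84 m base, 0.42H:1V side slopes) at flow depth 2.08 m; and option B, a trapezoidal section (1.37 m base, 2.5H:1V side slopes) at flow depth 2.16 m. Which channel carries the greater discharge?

Channel A: With bottom width b = 1.84 m and side slope z = 0.42: A = (b + zy)y = (1.84 + 0.42×2.08)×2.08 = 5.644 m²; P = b + 2y√(1+z²) = 1.84 + 2×2.08×1.085 = 6.352 m. Hydraulic radius R = A/P = 5.644/6.352 = 0.8886 m. Q_A = (1/0.02)·5.644·0.8886^(2/3)·√0.013 = 29.74 m³/s.
Channel B: With bottom width b = 1.37 m and side slope z = 2.5: A = (b + zy)y = (1.37 + 2.5×2.16)×2.16 = 14.62 m²; P = b + 2y√(1+z²) = 1.37 + 2×2.16×2.693 = 13 m. Hydraulic radius R = A/P = 14.62/13 = 1.125 m. Q_B = (1/0.02)·14.62·1.125^(2/3)·√0.013 = 90.16 m³/s.
Q_A = 29.74 m³/s vs Q_B = 90.16 m³/s, so channel B carries more.

channel B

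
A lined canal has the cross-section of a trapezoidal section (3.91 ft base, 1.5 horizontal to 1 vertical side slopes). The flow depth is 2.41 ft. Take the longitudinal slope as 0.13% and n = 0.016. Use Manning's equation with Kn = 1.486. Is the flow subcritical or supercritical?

subcritical

With bottom width b = 3.91 ft and side slope z = 1.5: A = (b + zy)y = (3.91 + 1.5×2.41)×2.41 = 18.14 ft²; P = b + 2y√(1+z²) = 3.91 + 2×2.41×1.803 = 12.6 ft.
Hydraulic radius R = A/P = 18.14/12.6 = 1.439 ft.
V = (1.486/n) R^(2/3) √S = (1.486/0.016) × 1.439^(2/3) × √0.0013 = 4.269 ft/s. Hydraulic depth D_h = A/T = 18.14/11.14 = 1.628 ft.
Froude number Fr = V/√(g·D_h) = 4.269/√(32.2×1.628) = 0.59, which is less than 1, so the flow is subcritical.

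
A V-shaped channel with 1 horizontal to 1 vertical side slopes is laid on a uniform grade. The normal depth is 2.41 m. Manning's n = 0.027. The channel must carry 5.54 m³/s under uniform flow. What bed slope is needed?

S = 0.000821

For a triangular section with side slope z = 1: A = zy² = 1×2.41² = 5.808 m²; P = 2y√(1+z²) = 2×2.41×1.414 = 6.817 m.
Hydraulic radius R = A/P = 5.808/6.817 = 0.8521 m.
From Manning's equation, S = [nQ / (1 A R^(2/3))]² = [0.027 × 5.54 / (1 × 5.808 × 0.8521^(2/3))]² = 0.000821.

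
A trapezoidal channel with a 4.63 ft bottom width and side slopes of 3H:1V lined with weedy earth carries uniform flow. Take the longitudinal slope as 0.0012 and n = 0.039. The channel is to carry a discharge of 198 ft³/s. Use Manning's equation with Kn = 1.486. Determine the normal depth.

y_n = 4.51 ft

Manning's equation rearranged: A R^(2/3) = nQ / (1.486·√S) = 0.039 × 198 / (1.486 × √0.0012) = 150.
Trying y = 4.98 ft: A R^(2/3) = 188.9 — too large.
Trying y = 4.51 ft: A R^(2/3) = 149.7 — matches.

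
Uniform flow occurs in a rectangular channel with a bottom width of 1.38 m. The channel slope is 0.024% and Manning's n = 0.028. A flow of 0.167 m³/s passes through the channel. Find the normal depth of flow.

Manning's equation rearranged: A R^(2/3) = nQ / (1·√S) = 0.028 × 0.167 / (√0.00024) = 0.3018.
Try y = 0.383 m: A R^(2/3) = 0.2077 — too small.
Try y = 0.584 m: A R^(2/3) = 0.3741 — too large.
Try y = 0.5 m: A R^(2/3) = 0.3022 — ≈ 0.3018.

y_n = 0.5 m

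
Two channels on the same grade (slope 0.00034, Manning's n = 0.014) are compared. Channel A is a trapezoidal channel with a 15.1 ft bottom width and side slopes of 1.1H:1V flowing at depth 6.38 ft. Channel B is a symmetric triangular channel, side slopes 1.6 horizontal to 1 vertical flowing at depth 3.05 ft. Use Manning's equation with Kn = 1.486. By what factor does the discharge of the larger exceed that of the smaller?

20.6

Channel A: With bottom width b = 15.1 ft and side slope z = 1.1: A = (b + zy)y = (15.1 + 1.1×6.38)×6.38 = 141.1 ft²; P = b + 2y√(1+z²) = 15.1 + 2×6.38×1.487 = 34.07 ft. Hydraulic radius R = A/P = 141.1/34.07 = 4.142 ft. Q_A = (1.486/0.014)·141.1·4.142^(2/3)·√0.00034 = 712.3 ft³/s.
Channel B: For a triangular section with side slope z = 1.6: A = zy² = 1.6×3.05² = 14.88 ft²; P = 2y√(1+z²) = 2×3.05×1.887 = 11.51 ft. Hydraulic radius R = A/P = 14.88/11.51 = 1.293 ft. Q_B = (1.486/0.014)·14.88·1.293^(2/3)·√0.00034 = 34.58 ft³/s.
The larger discharge is 712.3 ft³/s and the smaller is 34.58 ft³/s; the ratio is 20.6.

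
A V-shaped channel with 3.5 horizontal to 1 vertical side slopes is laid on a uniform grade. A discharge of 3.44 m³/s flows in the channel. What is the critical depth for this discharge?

At critical depth, Q² T / (g A³) = 1, i.e. A³/T = Q²/g = 3.44²/9.81 = 1.206.
Try y = 0.872 m: A³/T = 3.088 — too large.
Try y = 0.723 m: A³/T = 1.21 — matches.

y_c = 0.723 m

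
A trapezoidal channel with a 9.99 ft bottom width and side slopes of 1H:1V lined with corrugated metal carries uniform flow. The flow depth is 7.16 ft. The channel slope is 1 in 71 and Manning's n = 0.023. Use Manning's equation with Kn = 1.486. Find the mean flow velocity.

V = 19.5 ft/s

With bottom width b = 9.99 ft and side slope z = 1: A = (b + zy)y = (9.99 + 1×7.16)×7.16 = 122.8 ft²; P = b + 2y√(1+z²) = 9.99 + 2×7.16×1.414 = 30.24 ft.
Hydraulic radius R = A/P = 122.8/30.24 = 4.06 ft.
From Manning's equation, V = (1.486/n) R^(2/3) S^(1/2) = (1.486/0.023) × 4.06^(2/3) × 0.01408^(1/2) = 19.5 ft/s.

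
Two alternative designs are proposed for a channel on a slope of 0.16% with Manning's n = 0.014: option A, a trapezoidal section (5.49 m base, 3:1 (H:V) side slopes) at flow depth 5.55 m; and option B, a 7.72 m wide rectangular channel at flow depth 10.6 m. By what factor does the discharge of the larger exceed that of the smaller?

1.57

Channel A: With bottom width b = 5.49 m and side slope z = 3: A = (b + zy)y = (5.49 + 3×5.55)×5.55 = 122.9 m²; P = b + 2y√(1+z²) = 5.49 + 2×5.55×3.162 = 40.59 m. Hydraulic radius R = A/P = 122.9/40.59 = 3.027 m. Q_A = (1/0.014)·122.9·3.027^(2/3)·√0.0016 = 734.7 m³/s.
Channel B: Flow area A = b·y = 7.72 × 10.6 = 81.83 m². Wetted perimeter P = b + 2y = 7.72 + 2×10.6 = 28.92 m. Hydraulic radius R = A/P = 81.83/28.92 = 2.83 m. Q_B = (1/0.014)·81.83·2.83^(2/3)·√0.0016 = 467.7 m³/s.
The larger discharge is 734.7 m³/s and the smaller is 467.7 m³/s; the ratio is 1.57.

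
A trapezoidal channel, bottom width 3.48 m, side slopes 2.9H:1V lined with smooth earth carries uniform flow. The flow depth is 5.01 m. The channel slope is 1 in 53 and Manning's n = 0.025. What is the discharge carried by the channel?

With bottom width b = 3.48 m and side slope z = 2.9: A = (b + zy)y = (3.48 + 2.9×5.01)×5.01 = 90.23 m²; P = b + 2y√(1+z²) = 3.48 + 2×5.01×3.068 = 34.22 m.
Hydraulic radius R = A/P = 90.23/34.22 = 2.637 m.
Manning's equation: Q = (1/n) A R^(2/3) S^(1/2) = (1/0.025) × 90.23 × 2.637^(2/3) × 0.01887^(1/2) = 946 m³/s.

Q = 946 m³/s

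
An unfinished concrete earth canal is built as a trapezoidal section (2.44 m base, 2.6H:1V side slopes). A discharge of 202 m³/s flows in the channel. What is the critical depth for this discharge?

y_c = 3.71 m

At critical depth, Q² T / (g A³) = 1, i.e. A³/T = Q²/g = 202²/9.81 = 4159.
At y = 4.12 m: A³/T = 6667 — too large.
At y = 2.75 m: A³/T = 1096 — too small.
At y = 3.71 m: A³/T = 4148 — matches.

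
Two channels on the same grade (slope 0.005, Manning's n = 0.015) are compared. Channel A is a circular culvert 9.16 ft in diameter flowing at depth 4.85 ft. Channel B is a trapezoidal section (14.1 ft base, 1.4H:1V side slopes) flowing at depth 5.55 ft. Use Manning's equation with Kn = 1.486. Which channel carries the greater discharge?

Channel A: For a circular section of diameter D = 9.16 ft at depth y = 4.85 ft, the central angle is θ = 2 arccos(1 − 2y/D) = 3.26 rad. Then A = (D²/8)(θ − sin θ) = 35.42 ft² and P = Dθ/2 = 14.93 ft. Hydraulic radius R = A/P = 35.42/14.93 = 2.373 ft. Q_A = (1.486/0.015)·35.42·2.373^(2/3)·√0.005 = 441.4 ft³/s.
Channel B: With bottom width b = 14.1 ft and side slope z = 1.4: A = (b + zy)y = (14.1 + 1.4×5.55)×5.55 = 121.4 ft²; P = b + 2y√(1+z²) = 14.1 + 2×5.55×1.72 = 33.2 ft. Hydraulic radius R = A/P = 121.4/33.2 = 3.656 ft. Q_B = (1.486/0.015)·121.4·3.656^(2/3)·√0.005 = 2018 ft³/s.
Q_A = 441.4 ft³/s vs Q_B = 2018 ft³/s, so channel B carries more.

channel B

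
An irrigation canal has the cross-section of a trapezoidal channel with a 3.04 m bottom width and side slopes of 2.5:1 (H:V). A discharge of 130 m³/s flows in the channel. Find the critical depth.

y_c = 2.99 m

At critical depth, Q² T / (g A³) = 1, i.e. A³/T = Q²/g = 130²/9.81 = 1723.
Trying y = 2.23 m: A³/T = 499.7 — low.
Trying y = 3.57 m: A³/T = 3731 — high.
Trying y = 2.99 m: A³/T = 1727 — ≈ 1723.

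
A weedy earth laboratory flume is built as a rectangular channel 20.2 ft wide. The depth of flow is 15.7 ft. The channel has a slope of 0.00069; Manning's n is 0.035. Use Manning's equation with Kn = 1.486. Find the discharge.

Q = 1190 ft³/s

Flow area A = b·y = 20.2 × 15.7 = 317.1 ft². Wetted perimeter P = b + 2y = 20.2 + 2×15.7 = 51.6 ft.
Hydraulic radius R = A/P = 317.1/51.6 = 6.146 ft.
Manning's equation: Q = (1.486/n) A R^(2/3) S^(1/2) = (1.486/0.035) × 317.1 × 6.146^(2/3) × 0.00069^(1/2) = 1190 ft³/s.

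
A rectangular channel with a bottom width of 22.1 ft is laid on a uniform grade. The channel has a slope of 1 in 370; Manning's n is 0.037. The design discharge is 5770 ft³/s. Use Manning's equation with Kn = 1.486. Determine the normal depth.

y_n = 30.9 ft

Manning's equation rearranged: A R^(2/3) = nQ / (1.486·√S) = 0.037 × 5770 / (1.486 × √0.002703) = 2764.
Try y = 37.1 ft: A R^(2/3) = 3419 — over.
Try y = 21.2 ft: A R^(2/3) = 1757 — short.
Try y = 30.9 ft: A R^(2/3) = 2763 — ≈ 2764.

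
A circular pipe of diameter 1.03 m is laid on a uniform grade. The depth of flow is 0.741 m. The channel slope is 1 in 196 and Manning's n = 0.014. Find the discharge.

For a circular section of diameter D = 1.03 m at depth y = 0.741 m, the central angle is θ = 2 arccos(1 − 2y/D) = 4.05 rad. Then A = (D²/8)(θ − sin θ) = 0.6417 m² and P = Dθ/2 = 2.086 m.
Hydraulic radius R = A/P = 0.6417/2.086 = 0.3076 m.
Manning's equation: Q = (1/n) A R^(2/3) S^(1/2) = (1/0.014) × 0.6417 × 0.3076^(2/3) × 0.005102^(1/2) = 1.49 m³/s.

Q = 1.49 m³/s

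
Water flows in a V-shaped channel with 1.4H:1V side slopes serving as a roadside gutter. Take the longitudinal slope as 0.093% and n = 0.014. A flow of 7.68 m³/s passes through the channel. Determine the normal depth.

y_n = 1.77 m

Manning's equation rearranged: A R^(2/3) = nQ / (1·√S) = 0.014 × 7.68 / (√0.00093) = 3.526.
Trying y = 1.33 m: A R^(2/3) = 1.644 — low.
Trying y = 2.23 m: A R^(2/3) = 6.525 — high.
Trying y = 1.77 m: A R^(2/3) = 3.524 — matches.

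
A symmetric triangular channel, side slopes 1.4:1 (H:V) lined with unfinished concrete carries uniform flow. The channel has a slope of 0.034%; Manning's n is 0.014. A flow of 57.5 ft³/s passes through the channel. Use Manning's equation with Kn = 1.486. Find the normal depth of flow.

y_n = 3.92 ft

Manning's equation rearranged: A R^(2/3) = nQ / (1.486·√S) = 0.014 × 57.5 / (1.486 × √0.00034) = 29.38.
Trying y = 3.27 ft: A R^(2/3) = 18.11 — low.
Trying y = 4.7 ft: A R^(2/3) = 47.65 — high.
Trying y = 3.92 ft: A R^(2/3) = 29.37 — close enough.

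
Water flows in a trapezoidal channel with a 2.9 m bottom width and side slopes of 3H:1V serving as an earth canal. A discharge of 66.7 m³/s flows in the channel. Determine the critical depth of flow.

y_c = 2.09 m

At critical depth, Q² T / (g A³) = 1, i.e. A³/T = Q²/g = 66.7²/9.81 = 453.5.
Trying y = 2.64 m: A³/T = 1244 — too large.
Trying y = 1.84 m: A³/T = 266.8 — too small.
Trying y = 2.09 m: A³/T = 455.9 — matches.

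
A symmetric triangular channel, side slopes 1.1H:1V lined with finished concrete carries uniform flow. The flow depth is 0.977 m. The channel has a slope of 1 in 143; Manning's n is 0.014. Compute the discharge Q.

For a triangular section with side slope z = 1.1: A = zy² = 1.1×0.977² = 1.05 m²; P = 2y√(1+z²) = 2×0.977×1.487 = 2.905 m.
Hydraulic radius R = A/P = 1.05/2.905 = 0.3615 m.
Manning's equation: Q = (1/n) A R^(2/3) S^(1/2) = (1/0.014) × 1.05 × 0.3615^(2/3) × 0.006993^(1/2) = 3.18 m³/s.

Q = 3.18 m³/s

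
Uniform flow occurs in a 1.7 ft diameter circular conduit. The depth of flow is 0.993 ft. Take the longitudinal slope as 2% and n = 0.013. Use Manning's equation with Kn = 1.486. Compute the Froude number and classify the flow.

supercritical

For a circular section of diameter D = 1.7 ft at depth y = 0.993 ft, the central angle is θ = 2 arccos(1 − 2y/D) = 3.48 rad. Then A = (D²/8)(θ − sin θ) = 1.377 ft² and P = Dθ/2 = 2.958 ft.
Hydraulic radius R = A/P = 1.377/2.958 = 0.4655 ft.
V = (1.486/n) R^(2/3) √S = (1.486/0.013) × 0.4655^(2/3) × √0.02 = 9.71 ft/s. Hydraulic depth D_h = A/T = 1.377/1.676 = 0.8216 ft.
Froude number Fr = V/√(g·D_h) = 9.71/√(32.2×0.8216) = 1.89, which is greater than 1, so the flow is supercritical.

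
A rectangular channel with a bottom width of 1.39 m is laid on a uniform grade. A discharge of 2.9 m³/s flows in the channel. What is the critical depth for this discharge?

y_c = 0.763 m

For a rectangular channel, critical depth y_c = (q²/g)^(1/3) where q = Q/b = 2.9/1.39 = 2.086 m²/s.
So y_c = (2.086²/9.81)^(1/3) = 0.763 m.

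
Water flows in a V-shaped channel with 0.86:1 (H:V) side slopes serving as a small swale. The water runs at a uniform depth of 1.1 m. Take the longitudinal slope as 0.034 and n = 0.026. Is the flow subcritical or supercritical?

For a triangular section with side slope z = 0.86: A = zy² = 0.86×1.1² = 1.041 m²; P = 2y√(1+z²) = 2×1.1×1.319 = 2.902 m.
Hydraulic radius R = A/P = 1.041/2.902 = 0.3586 m.
V = (1/n) R^(2/3) √S = (1/0.026) × 0.3586^(2/3) × √0.034 = 3.58 m/s. Hydraulic depth D_h = A/T = 1.041/1.892 = 0.55 m.
Froude number Fr = V/√(g·D_h) = 3.58/√(9.81×0.55) = 1.54, which is greater than 1, so the flow is supercritical.

supercritical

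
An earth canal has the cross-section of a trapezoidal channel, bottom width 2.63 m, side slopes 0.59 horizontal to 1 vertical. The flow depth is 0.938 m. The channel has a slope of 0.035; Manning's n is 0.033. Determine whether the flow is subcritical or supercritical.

With bottom width b = 2.63 m and side slope z = 0.59: A = (b + zy)y = (2.63 + 0.59×0.938)×0.938 = 2.986 m²; P = b + 2y√(1+z²) = 2.63 + 2×0.938×1.161 = 4.808 m.
Hydraulic radius R = A/P = 2.986/4.808 = 0.621 m.
V = (1/n) R^(2/3) √S = (1/0.033) × 0.621^(2/3) × √0.035 = 4.127 m/s. Hydraulic depth D_h = A/T = 2.986/3.737 = 0.7991 m.
Froude number Fr = V/√(g·D_h) = 4.127/√(9.81×0.7991) = 1.47, which is greater than 1, so the flow is supercritical.

supercritical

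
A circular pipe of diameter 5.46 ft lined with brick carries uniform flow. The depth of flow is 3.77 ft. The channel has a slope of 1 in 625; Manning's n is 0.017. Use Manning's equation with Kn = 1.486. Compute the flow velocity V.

For a circular section of diameter D = 5.46 ft at depth y = 3.77 ft, the central angle is θ = 2 arccos(1 − 2y/D) = 3.923 rad. Then A = (D²/8)(θ − sin θ) = 17.24 ft² and P = Dθ/2 = 10.71 ft.
Hydraulic radius R = A/P = 17.24/10.71 = 1.61 ft.
From Manning's equation, V = (1.486/n) R^(2/3) S^(1/2) = (1.486/0.017) × 1.61^(2/3) × 0.0016^(1/2) = 4.8 ft/s.

V = 4.8 ft/s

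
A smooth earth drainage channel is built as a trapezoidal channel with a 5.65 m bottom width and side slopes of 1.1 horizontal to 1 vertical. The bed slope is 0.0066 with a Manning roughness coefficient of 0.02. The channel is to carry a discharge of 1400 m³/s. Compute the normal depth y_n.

Manning's equation rearranged: A R^(2/3) = nQ / (1·√S) = 0.02 × 1400 / (√0.0066) = 344.7.
At y = 11 m: A R^(2/3) = 577.8 — too large.
At y = 7.36 m: A R^(2/3) = 240.9 — too small.
At y = 8.7 m: A R^(2/3) = 344.8 — matches.

y_n = 8.7 m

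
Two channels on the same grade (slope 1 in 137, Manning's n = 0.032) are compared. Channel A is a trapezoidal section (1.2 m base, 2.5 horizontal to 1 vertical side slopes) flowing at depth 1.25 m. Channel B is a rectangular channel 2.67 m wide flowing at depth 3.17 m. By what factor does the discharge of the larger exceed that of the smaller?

Channel A: With bottom width b = 1.2 m and side slope z = 2.5: A = (b + zy)y = (1.2 + 2.5×1.25)×1.25 = 5.406 m²; P = b + 2y√(1+z²) = 1.2 + 2×1.25×2.693 = 7.931 m. Hydraulic radius R = A/P = 5.406/7.931 = 0.6816 m. Q_A = (1/0.032)·5.406·0.6816^(2/3)·√0.007299 = 11.18 m³/s.
Channel B: Flow area A = b·y = 2.67 × 3.17 = 8.464 m². Wetted perimeter P = b + 2y = 2.67 + 2×3.17 = 9.01 m. Hydraulic radius R = A/P = 8.464/9.01 = 0.9394 m. Q_B = (1/0.032)·8.464·0.9394^(2/3)·√0.007299 = 21.67 m³/s.
The larger discharge is 21.67 m³/s and the smaller is 11.18 m³/s; the ratio is 1.94.

1.94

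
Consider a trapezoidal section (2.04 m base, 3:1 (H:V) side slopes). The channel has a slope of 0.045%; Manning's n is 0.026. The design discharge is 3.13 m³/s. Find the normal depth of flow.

y_n = 1.03 m

Manning's equation rearranged: A R^(2/3) = nQ / (1·√S) = 0.026 × 3.13 / (√0.00045) = 3.836.
Trying y = 1.26 m: A R^(2/3) = 5.96 — too large.
Trying y = 0.842 m: A R^(2/3) = 2.492 — too small.
Trying y = 1.03 m: A R^(2/3) = 3.832 — ≈ 3.836.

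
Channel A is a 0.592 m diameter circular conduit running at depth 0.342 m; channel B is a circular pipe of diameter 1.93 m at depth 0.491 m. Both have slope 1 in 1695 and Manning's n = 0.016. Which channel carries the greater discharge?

Channel A: For a circular section of diameter D = 0.592 m at depth y = 0.342 m, the central angle is θ = 2 arccos(1 − 2y/D) = 3.454 rad. Then A = (D²/8)(θ − sin θ) = 0.1647 m² and P = Dθ/2 = 1.022 m. Hydraulic radius R = A/P = 0.1647/1.022 = 0.1612 m. Q_A = (1/0.016)·0.1647·0.1612^(2/3)·√0.00059 = 0.07407 m³/s.
Channel B: For a circular section of diameter D = 1.93 m at depth y = 0.491 m, the central angle is θ = 2 arccos(1 − 2y/D) = 2.115 rad. Then A = (D²/8)(θ − sin θ) = 0.5862 m² and P = Dθ/2 = 2.041 m. Hydraulic radius R = A/P = 0.5862/2.041 = 0.2873 m. Q_B = (1/0.016)·0.5862·0.2873^(2/3)·√0.00059 = 0.3874 m³/s.
Q_A = 0.07407 m³/s vs Q_B = 0.3874 m³/s, so channel B carries more.

channel B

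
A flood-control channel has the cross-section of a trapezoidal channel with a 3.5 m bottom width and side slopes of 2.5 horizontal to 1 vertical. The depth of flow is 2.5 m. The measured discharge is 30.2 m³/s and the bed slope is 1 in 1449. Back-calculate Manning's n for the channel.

n = 0.027

With bottom width b = 3.5 m and side slope z = 2.5: A = (b + zy)y = (3.5 + 2.5×2.5)×2.5 = 24.38 m²; P = b + 2y√(1+z²) = 3.5 + 2×2.5×2.693 = 16.96 m.
Hydraulic radius R = A/P = 24.38/16.96 = 1.437 m.
Rearranging Manning's equation: n = (1/Q) A R^(2/3) S^(1/2) = (1/30.2) × 24.38 × 1.437^(2/3) × √0.0006901 = 0.027.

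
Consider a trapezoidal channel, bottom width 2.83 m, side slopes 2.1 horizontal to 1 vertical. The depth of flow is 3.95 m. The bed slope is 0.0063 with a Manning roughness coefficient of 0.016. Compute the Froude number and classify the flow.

With bottom width b = 2.83 m and side slope z = 2.1: A = (b + zy)y = (2.83 + 2.1×3.95)×3.95 = 43.94 m²; P = b + 2y√(1+z²) = 2.83 + 2×3.95×2.326 = 21.2 m.
Hydraulic radius R = A/P = 43.94/21.2 = 2.072 m.
V = (1/n) R^(2/3) √S = (1/0.016) × 2.072^(2/3) × √0.0063 = 8.064 m/s. Hydraulic depth D_h = A/T = 43.94/19.42 = 2.263 m.
Froude number Fr = V/√(g·D_h) = 8.064/√(9.81×2.263) = 1.71, which is greater than 1, so the flow is supercritical.

supercritical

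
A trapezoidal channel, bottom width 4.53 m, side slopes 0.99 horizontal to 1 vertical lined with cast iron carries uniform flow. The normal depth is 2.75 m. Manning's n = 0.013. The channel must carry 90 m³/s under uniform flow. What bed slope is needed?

S = 0.0018

With bottom width b = 4.53 m and side slope z = 0.99: A = (b + zy)y = (4.53 + 0.99×2.75)×2.75 = 19.94 m²; P = b + 2y√(1+z²) = 4.53 + 2×2.75×1.407 = 12.27 m.
Hydraulic radius R = A/P = 19.94/12.27 = 1.626 m.
From Manning's equation, S = [nQ / (1 A R^(2/3))]² = [0.013 × 90 / (1 × 19.94 × 1.626^(2/3))]² = 0.0018.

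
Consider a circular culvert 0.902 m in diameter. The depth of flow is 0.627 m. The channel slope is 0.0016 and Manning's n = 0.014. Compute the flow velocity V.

V = 1.18 m/s

For a circular section of diameter D = 0.902 m at depth y = 0.627 m, the central angle is θ = 2 arccos(1 − 2y/D) = 3.943 rad. Then A = (D²/8)(θ − sin θ) = 0.4741 m² and P = Dθ/2 = 1.778 m.
Hydraulic radius R = A/P = 0.4741/1.778 = 0.2666 m.
From Manning's equation, V = (1/n) R^(2/3) S^(1/2) = (1/0.014) × 0.2666^(2/3) × 0.0016^(1/2) = 1.18 m/s.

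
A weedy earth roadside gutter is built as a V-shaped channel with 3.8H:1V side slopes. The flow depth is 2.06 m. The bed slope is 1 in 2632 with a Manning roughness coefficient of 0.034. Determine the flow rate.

Q = 9.22 m³/s

For a triangular section with side slope z = 3.8: A = zy² = 3.8×2.06² = 16.13 m²; P = 2y√(1+z²) = 2×2.06×3.929 = 16.19 m.
Hydraulic radius R = A/P = 16.13/16.19 = 0.9961 m.
Manning's equation: Q = (1/n) A R^(2/3) S^(1/2) = (1/0.034) × 16.13 × 0.9961^(2/3) × 0.0003799^(1/2) = 9.22 m³/s.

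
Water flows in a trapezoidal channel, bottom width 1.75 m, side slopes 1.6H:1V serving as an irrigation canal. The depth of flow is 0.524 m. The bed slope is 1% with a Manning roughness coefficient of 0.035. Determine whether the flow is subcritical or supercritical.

subcritical

With bottom width b = 1.75 m and side slope z = 1.6: A = (b + zy)y = (1.75 + 1.6×0.524)×0.524 = 1.356 m²; P = b + 2y√(1+z²) = 1.75 + 2×0.524×1.887 = 3.727 m.
Hydraulic radius R = A/P = 1.356/3.727 = 0.3639 m.
V = (1/n) R^(2/3) √S = (1/0.035) × 0.3639^(2/3) × √0.01 = 1.456 m/s. Hydraulic depth D_h = A/T = 1.356/3.427 = 0.3958 m.
Froude number Fr = V/√(g·D_h) = 1.456/√(9.81×0.3958) = 0.739, which is less than 1, so the flow is subcritical.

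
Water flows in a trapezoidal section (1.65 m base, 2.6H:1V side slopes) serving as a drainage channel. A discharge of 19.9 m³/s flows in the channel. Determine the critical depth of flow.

At critical depth, Q² T / (g A³) = 1, i.e. A³/T = Q²/g = 19.9²/9.81 = 40.37.
Try y = 1.52 m: A³/T = 64.62 — high.
Try y = 1.09 m: A³/T = 15.95 — low.
Try y = 1.36 m: A³/T = 40.23 — close enough.

y_c = 1.36 m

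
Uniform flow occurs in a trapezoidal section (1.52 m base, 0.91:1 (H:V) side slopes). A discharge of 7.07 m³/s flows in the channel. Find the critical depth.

At critical depth, Q² T / (g A³) = 1, i.e. A³/T = Q²/g = 7.07²/9.81 = 5.095.
At y = 1.19 m: A³/T = 8.063 — too large.
At y = 1.05 m: A³/T = 5.118 — ≈ 5.095.

y_c = 1.05 m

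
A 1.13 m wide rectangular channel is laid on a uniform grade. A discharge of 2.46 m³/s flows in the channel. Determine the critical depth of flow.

For a rectangular channel, critical depth y_c = (q²/g)^(1/3) where q = Q/b = 2.46/1.13 = 2.177 m²/s.
So y_c = (2.177²/9.81)^(1/3) = 0.785 m.

y_c = 0.785 m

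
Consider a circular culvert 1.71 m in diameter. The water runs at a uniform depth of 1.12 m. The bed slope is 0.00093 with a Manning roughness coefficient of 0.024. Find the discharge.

For a circular section of diameter D = 1.71 m at depth y = 1.12 m, the central angle is θ = 2 arccos(1 − 2y/D) = 3.772 rad. Then A = (D²/8)(θ − sin θ) = 1.594 m² and P = Dθ/2 = 3.225 m.
Hydraulic radius R = A/P = 1.594/3.225 = 0.4943 m.
Manning's equation: Q = (1/n) A R^(2/3) S^(1/2) = (1/0.024) × 1.594 × 0.4943^(2/3) × 0.00093^(1/2) = 1.27 m³/s.

Q = 1.27 m³/s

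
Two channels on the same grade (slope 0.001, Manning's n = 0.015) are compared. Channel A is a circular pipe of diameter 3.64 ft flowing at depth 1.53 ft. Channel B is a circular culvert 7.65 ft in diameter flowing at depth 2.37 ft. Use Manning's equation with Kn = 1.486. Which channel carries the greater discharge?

channel B

Channel A: For a circular section of diameter D = 3.64 ft at depth y = 1.53 ft, the central angle is θ = 2 arccos(1 − 2y/D) = 2.822 rad. Then A = (D²/8)(θ − sin θ) = 4.152 ft² and P = Dθ/2 = 5.135 ft. Hydraulic radius R = A/P = 4.152/5.135 = 0.8085 ft. Q_A = (1.486/0.015)·4.152·0.8085^(2/3)·√0.001 = 11.29 ft³/s.
Channel B: For a circular section of diameter D = 7.65 ft at depth y = 2.37 ft, the central angle is θ = 2 arccos(1 − 2y/D) = 2.361 rad. Then A = (D²/8)(θ − sin θ) = 12.13 ft² and P = Dθ/2 = 9.031 ft. Hydraulic radius R = A/P = 12.13/9.031 = 1.343 ft. Q_B = (1.486/0.015)·12.13·1.343^(2/3)·√0.001 = 46.23 ft³/s.
Q_A = 11.29 ft³/s vs Q_B = 46.23 ft³/s, so channel B carries more.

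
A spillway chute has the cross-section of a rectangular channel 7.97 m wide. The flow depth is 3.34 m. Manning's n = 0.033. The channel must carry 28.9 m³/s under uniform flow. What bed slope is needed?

S = 0.000579

Flow area A = b·y = 7.97 × 3.34 = 26.62 m². Wetted perimeter P = b + 2y = 7.97 + 2×3.34 = 14.65 m.
Hydraulic radius R = A/P = 26.62/14.65 = 1.817 m.
From Manning's equation, S = [nQ / (1 A R^(2/3))]² = [0.033 × 28.9 / (1 × 26.62 × 1.817^(2/3))]² = 0.000579.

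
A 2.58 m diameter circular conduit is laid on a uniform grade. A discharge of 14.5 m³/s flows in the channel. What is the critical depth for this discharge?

y_c = 1.73 m

At critical depth, Q² T / (g A³) = 1, i.e. A³/T = Q²/g = 14.5²/9.81 = 21.43.
Try y = 1.18 m: A³/T = 4.924 — too small.
Try y = 2.1 m: A³/T = 47.12 — too large.
Try y = 1.73 m: A³/T = 21.34 — ≈ 21.43.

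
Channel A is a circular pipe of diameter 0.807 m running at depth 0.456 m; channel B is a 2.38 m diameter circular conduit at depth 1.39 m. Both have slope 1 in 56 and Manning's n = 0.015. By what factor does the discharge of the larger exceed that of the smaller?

18.8

Channel A: For a circular section of diameter D = 0.807 m at depth y = 0.456 m, the central angle is θ = 2 arccos(1 − 2y/D) = 3.403 rad. Then A = (D²/8)(θ − sin θ) = 0.298 m² and P = Dθ/2 = 1.373 m. Hydraulic radius R = A/P = 0.298/1.373 = 0.217 m. Q_A = (1/0.015)·0.298·0.217^(2/3)·√0.01786 = 0.9588 m³/s.
Channel B: For a circular section of diameter D = 2.38 m at depth y = 1.39 m, the central angle is θ = 2 arccos(1 − 2y/D) = 3.479 rad. Then A = (D²/8)(θ − sin θ) = 2.698 m² and P = Dθ/2 = 4.14 m. Hydraulic radius R = A/P = 2.698/4.14 = 0.6517 m. Q_B = (1/0.015)·2.698·0.6517^(2/3)·√0.01786 = 18.07 m³/s.
The larger discharge is 18.07 m³/s and the smaller is 0.9588 m³/s; the ratio is 18.8.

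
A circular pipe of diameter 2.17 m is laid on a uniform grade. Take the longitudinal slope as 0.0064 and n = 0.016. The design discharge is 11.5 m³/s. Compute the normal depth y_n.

Manning's equation rearranged: A R^(2/3) = nQ / (1·√S) = 0.016 × 11.5 / (√0.0064) = 2.3.
Try y = 1.95 m: A R^(2/3) = 2.62 — too large.
Try y = 1.31 m: A R^(2/3) = 1.668 — too small.
Try y = 1.66 m: A R^(2/3) = 2.294 — close enough.

y_n = 1.66 m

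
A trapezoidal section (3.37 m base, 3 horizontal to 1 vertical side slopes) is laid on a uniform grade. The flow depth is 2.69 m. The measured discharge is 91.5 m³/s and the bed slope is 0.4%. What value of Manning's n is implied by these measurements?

With bottom width b = 3.37 m and side slope z = 3: A = (b + zy)y = (3.37 + 3×2.69)×2.69 = 30.77 m²; P = b + 2y√(1+z²) = 3.37 + 2×2.69×3.162 = 20.38 m.
Hydraulic radius R = A/P = 30.77/20.38 = 1.51 m.
Rearranging Manning's equation: n = (1/Q) A R^(2/3) S^(1/2) = (1/91.5) × 30.77 × 1.51^(2/3) × √0.004 = 0.028.

n = 0.028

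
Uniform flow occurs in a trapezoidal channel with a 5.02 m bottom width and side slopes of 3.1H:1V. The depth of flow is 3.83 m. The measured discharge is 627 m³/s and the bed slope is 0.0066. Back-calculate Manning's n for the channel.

With bottom width b = 5.02 m and side slope z = 3.1: A = (b + zy)y = (5.02 + 3.1×3.83)×3.83 = 64.7 m²; P = b + 2y√(1+z²) = 5.02 + 2×3.83×3.257 = 29.97 m.
Hydraulic radius R = A/P = 64.7/29.97 = 2.159 m.
Rearranging Manning's equation: n = (1/Q) A R^(2/3) S^(1/2) = (1/627) × 64.7 × 2.159^(2/3) × √0.0066 = 0.014.

n = 0.014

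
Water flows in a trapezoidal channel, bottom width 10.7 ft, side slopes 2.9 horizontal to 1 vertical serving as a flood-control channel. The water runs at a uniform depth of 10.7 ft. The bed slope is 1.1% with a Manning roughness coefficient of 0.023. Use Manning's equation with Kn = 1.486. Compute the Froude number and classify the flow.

supercritical

With bottom width b = 10.7 ft and side slope z = 2.9: A = (b + zy)y = (10.7 + 2.9×10.7)×10.7 = 446.5 ft²; P = b + 2y√(1+z²) = 10.7 + 2×10.7×3.068 = 76.35 ft.
Hydraulic radius R = A/P = 446.5/76.35 = 5.849 ft.
V = (1.486/n) R^(2/3) √S = (1.486/0.023) × 5.849^(2/3) × √0.011 = 22 ft/s. Hydraulic depth D_h = A/T = 446.5/72.76 = 6.137 ft.
Froude number Fr = V/√(g·D_h) = 22/√(32.2×6.137) = 1.56, which is greater than 1, so the flow is supercritical.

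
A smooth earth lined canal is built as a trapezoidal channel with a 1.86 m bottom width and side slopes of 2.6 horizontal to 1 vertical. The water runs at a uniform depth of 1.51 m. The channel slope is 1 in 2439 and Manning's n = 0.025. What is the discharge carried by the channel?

Q = 6.35 m³/s

With bottom width b = 1.86 m and side slope z = 2.6: A = (b + zy)y = (1.86 + 2.6×1.51)×1.51 = 8.737 m²; P = b + 2y√(1+z²) = 1.86 + 2×1.51×2.786 = 10.27 m.
Hydraulic radius R = A/P = 8.737/10.27 = 0.8505 m.
Manning's equation: Q = (1/n) A R^(2/3) S^(1/2) = (1/0.025) × 8.737 × 0.8505^(2/3) × 0.00041^(1/2) = 6.35 m³/s.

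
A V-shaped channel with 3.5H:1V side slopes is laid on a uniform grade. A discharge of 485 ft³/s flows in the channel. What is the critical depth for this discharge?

y_c = 4.12 ft

At critical depth, Q² T / (g A³) = 1, i.e. A³/T = Q²/g = 485²/32.2 = 7305.
Trying y = 3.63 ft: A³/T = 3860 — short.
Trying y = 5.1 ft: A³/T = 21130 — over.
Trying y = 4.12 ft: A³/T = 7271 — close enough.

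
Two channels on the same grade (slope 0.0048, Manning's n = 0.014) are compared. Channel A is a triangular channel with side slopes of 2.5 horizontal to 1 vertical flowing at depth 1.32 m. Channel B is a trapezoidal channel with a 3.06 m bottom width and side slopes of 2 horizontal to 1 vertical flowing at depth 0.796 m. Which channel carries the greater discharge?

channel A

Channel A: For a triangular section with side slope z = 2.5: A = zy² = 2.5×1.32² = 4.356 m²; P = 2y√(1+z²) = 2×1.32×2.693 = 7.108 m. Hydraulic radius R = A/P = 4.356/7.108 = 0.6128 m. Q_A = (1/0.014)·4.356·0.6128^(2/3)·√0.0048 = 15.55 m³/s.
Channel B: With bottom width b = 3.06 m and side slope z = 2: A = (b + zy)y = (3.06 + 2×0.796)×0.796 = 3.703 m²; P = b + 2y√(1+z²) = 3.06 + 2×0.796×2.236 = 6.62 m. Hydraulic radius R = A/P = 3.703/6.62 = 0.5594 m. Q_B = (1/0.014)·3.703·0.5594^(2/3)·√0.0048 = 12.44 m³/s.
Q_A = 15.55 m³/s vs Q_B = 12.44 m³/s, so channel A carries more.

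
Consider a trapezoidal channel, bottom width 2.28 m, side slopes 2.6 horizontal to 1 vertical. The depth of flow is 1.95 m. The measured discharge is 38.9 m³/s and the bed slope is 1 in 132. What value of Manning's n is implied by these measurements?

With bottom width b = 2.28 m and side slope z = 2.6: A = (b + zy)y = (2.28 + 2.6×1.95)×1.95 = 14.33 m²; P = b + 2y√(1+z²) = 2.28 + 2×1.95×2.786 = 13.14 m.
Hydraulic radius R = A/P = 14.33/13.14 = 1.09 m.
Rearranging Manning's equation: n = (1/Q) A R^(2/3) S^(1/2) = (1/38.9) × 14.33 × 1.09^(2/3) × √0.007576 = 0.034.

n = 0.034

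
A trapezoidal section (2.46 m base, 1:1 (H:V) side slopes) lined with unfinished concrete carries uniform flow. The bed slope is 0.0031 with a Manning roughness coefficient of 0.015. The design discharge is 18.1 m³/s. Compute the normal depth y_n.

Manning's equation rearranged: A R^(2/3) = nQ / (1·√S) = 0.015 × 18.1 / (√0.0031) = 4.876.
At y = 1.72 m: A R^(2/3) = 7.101 — over.
At y = 0.978 m: A R^(2/3) = 2.506 — short.
At y = 1.41 m: A R^(2/3) = 4.882 — close enough.

y_n = 1.41 m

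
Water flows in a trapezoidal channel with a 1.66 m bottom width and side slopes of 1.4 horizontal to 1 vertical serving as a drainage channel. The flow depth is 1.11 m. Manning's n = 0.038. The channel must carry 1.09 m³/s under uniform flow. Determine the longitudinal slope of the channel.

With bottom width b = 1.66 m and side slope z = 1.4: A = (b + zy)y = (1.66 + 1.4×1.11)×1.11 = 3.568 m²; P = b + 2y√(1+z²) = 1.66 + 2×1.11×1.72 = 5.479 m.
Hydraulic radius R = A/P = 3.568/5.479 = 0.6511 m.
From Manning's equation, S = [nQ / (1 A R^(2/3))]² = [0.038 × 1.09 / (1 × 3.568 × 0.6511^(2/3))]² = 0.000239.

S = 0.000239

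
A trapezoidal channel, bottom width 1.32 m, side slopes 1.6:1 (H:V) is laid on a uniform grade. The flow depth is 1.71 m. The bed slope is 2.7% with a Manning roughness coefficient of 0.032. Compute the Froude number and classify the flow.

With bottom width b = 1.32 m and side slope z = 1.6: A = (b + zy)y = (1.32 + 1.6×1.71)×1.71 = 6.936 m²; P = b + 2y√(1+z²) = 1.32 + 2×1.71×1.887 = 7.773 m.
Hydraulic radius R = A/P = 6.936/7.773 = 0.8923 m.
V = (1/n) R^(2/3) √S = (1/0.032) × 0.8923^(2/3) × √0.027 = 4.759 m/s. Hydraulic depth D_h = A/T = 6.936/6.792 = 1.021 m.
Froude number Fr = V/√(g·D_h) = 4.759/√(9.81×1.021) = 1.5, which is greater than 1, so the flow is supercritical.

supercritical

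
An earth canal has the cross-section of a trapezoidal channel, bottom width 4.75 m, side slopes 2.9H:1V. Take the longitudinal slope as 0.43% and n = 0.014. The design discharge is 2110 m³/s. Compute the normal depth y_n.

Manning's equation rearranged: A R^(2/3) = nQ / (1·√S) = 0.014 × 2110 / (√0.0043) = 450.5.
Try y = 8.88 m: A R^(2/3) = 746.2 — high.
Try y = 6.05 m: A R^(2/3) = 294.2 — low.
Try y = 7.22 m: A R^(2/3) = 450.2 — ≈ 450.5.

y_n = 7.22 m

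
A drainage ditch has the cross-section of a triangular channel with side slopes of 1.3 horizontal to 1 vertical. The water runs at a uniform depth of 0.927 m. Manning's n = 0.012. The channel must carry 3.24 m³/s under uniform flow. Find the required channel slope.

For a triangular section with side slope z = 1.3: A = zy² = 1.3×0.927² = 1.117 m²; P = 2y√(1+z²) = 2×0.927×1.64 = 3.041 m.
Hydraulic radius R = A/P = 1.117/3.041 = 0.3674 m.
From Manning's equation, S = [nQ / (1 A R^(2/3))]² = [0.012 × 3.24 / (1 × 1.117 × 0.3674^(2/3))]² = 0.0046.

S = 0.0046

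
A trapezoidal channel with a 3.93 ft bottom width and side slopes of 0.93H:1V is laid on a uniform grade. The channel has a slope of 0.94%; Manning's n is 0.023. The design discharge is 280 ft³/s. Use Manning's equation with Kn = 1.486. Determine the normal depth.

Manning's equation rearranged: A R^(2/3) = nQ / (1.486·√S) = 0.023 × 280 / (1.486 × √0.0094) = 44.7.
Try y = 3.13 ft: A R^(2/3) = 30.69 — low.
Try y = 4.33 ft: A R^(2/3) = 58.04 — high.
Try y = 3.8 ft: A R^(2/3) = 44.76 — ≈ 44.7.

y_n = 3.8 ft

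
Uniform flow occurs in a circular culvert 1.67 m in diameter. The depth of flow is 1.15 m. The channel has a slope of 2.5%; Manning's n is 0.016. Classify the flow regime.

supercritical

For a circular section of diameter D = 1.67 m at depth y = 1.15 m, the central angle is θ = 2 arccos(1 − 2y/D) = 3.915 rad. Then A = (D²/8)(θ − sin θ) = 1.608 m² and P = Dθ/2 = 3.269 m.
Hydraulic radius R = A/P = 1.608/3.269 = 0.492 m.
V = (1/n) R^(2/3) √S = (1/0.016) × 0.492^(2/3) × √0.025 = 6.159 m/s. Hydraulic depth D_h = A/T = 1.608/1.547 = 1.04 m.
Froude number Fr = V/√(g·D_h) = 6.159/√(9.81×1.04) = 1.93, which is greater than 1, so the flow is supercritical.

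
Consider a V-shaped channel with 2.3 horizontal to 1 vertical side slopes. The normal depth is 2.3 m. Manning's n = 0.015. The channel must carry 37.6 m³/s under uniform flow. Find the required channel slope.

For a triangular section with side slope z = 2.3: A = zy² = 2.3×2.3² = 12.17 m²; P = 2y√(1+z²) = 2×2.3×2.508 = 11.54 m.
Hydraulic radius R = A/P = 12.17/11.54 = 1.055 m.
From Manning's equation, S = [nQ / (1 A R^(2/3))]² = [0.015 × 37.6 / (1 × 12.17 × 1.055^(2/3))]² = 0.002.

S = 0.002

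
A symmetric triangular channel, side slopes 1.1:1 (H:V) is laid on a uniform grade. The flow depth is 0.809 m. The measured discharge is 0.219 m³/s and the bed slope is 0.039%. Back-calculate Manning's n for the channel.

For a triangular section with side slope z = 1.1: A = zy² = 1.1×0.809² = 0.7199 m²; P = 2y√(1+z²) = 2×0.809×1.487 = 2.405 m.
Hydraulic radius R = A/P = 0.7199/2.405 = 0.2993 m.
Rearranging Manning's equation: n = (1/Q) A R^(2/3) S^(1/2) = (1/0.219) × 0.7199 × 0.2993^(2/3) × √0.00039 = 0.029.

n = 0.029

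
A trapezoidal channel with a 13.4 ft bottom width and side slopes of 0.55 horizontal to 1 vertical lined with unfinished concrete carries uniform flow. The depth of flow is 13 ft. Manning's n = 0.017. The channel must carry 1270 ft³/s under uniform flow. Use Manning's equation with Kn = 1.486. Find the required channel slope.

With bottom width b = 13.4 ft and side slope z = 0.55: A = (b + zy)y = (13.4 + 0.55×13)×13 = 267.2 ft²; P = b + 2y√(1+z²) = 13.4 + 2×13×1.141 = 43.07 ft.
Hydraulic radius R = A/P = 267.2/43.07 = 6.202 ft.
From Manning's equation, S = [nQ / (1.486 A R^(2/3))]² = [0.017 × 1270 / (1.486 × 267.2 × 6.202^(2/3))]² = 0.00026.

S = 0.00026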